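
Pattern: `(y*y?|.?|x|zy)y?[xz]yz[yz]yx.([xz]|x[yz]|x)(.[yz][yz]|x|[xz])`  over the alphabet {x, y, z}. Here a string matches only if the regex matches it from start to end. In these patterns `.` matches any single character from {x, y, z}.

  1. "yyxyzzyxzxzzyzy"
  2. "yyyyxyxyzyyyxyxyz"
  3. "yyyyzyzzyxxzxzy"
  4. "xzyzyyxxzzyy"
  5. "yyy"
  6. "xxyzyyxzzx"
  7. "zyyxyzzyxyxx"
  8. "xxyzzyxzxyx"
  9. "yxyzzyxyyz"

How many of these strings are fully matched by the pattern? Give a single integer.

1 → no match
2 → no match
3 → match
4 → match
5 → no match
6 → match
7 → match
8 → match
9 → no match
Total matched: 5

5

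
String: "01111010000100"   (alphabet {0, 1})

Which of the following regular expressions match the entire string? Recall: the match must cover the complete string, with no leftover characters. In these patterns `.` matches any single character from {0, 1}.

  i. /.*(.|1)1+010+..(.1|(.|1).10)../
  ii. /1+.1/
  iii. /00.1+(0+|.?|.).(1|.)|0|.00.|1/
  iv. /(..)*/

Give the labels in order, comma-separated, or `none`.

i → match
ii → no match — must start with "1"
iii → no match
iv → match

i, iv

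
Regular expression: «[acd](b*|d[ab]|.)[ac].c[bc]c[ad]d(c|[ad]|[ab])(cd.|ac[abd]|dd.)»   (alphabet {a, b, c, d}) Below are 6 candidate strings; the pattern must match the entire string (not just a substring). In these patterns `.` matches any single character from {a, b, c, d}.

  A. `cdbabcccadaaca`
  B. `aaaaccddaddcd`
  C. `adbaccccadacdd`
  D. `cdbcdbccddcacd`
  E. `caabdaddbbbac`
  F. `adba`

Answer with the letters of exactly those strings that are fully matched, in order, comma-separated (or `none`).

A, C

A → match
B → no match
C → match
D → no match
E → no match
F. `adba` → no match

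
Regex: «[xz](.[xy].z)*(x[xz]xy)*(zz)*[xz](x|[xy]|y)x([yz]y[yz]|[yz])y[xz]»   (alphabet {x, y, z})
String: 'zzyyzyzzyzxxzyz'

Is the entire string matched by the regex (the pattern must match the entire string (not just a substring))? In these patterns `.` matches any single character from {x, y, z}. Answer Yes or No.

No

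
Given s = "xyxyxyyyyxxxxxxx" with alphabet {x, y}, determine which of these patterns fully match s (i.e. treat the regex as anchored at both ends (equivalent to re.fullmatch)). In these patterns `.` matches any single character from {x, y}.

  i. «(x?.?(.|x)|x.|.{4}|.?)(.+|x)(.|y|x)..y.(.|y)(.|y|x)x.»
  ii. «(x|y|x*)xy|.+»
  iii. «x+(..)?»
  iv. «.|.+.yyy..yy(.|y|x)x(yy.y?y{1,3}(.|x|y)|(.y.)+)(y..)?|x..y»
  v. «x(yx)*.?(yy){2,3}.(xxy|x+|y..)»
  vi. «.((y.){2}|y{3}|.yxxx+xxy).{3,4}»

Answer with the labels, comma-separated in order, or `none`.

i → no match
ii → match
iii → no match
iv → no match
v → match
vi → no match

ii, v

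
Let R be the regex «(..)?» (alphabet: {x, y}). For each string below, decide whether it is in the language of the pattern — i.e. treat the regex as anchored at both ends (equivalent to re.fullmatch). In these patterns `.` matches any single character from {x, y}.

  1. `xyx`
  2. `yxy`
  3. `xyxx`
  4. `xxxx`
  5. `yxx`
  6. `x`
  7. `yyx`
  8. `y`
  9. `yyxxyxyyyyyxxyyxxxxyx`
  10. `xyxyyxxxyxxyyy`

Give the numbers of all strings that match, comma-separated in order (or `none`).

1. `xyx` → no match
2. `yxy` → no match
3. `xyxx` → no match
4. `xxxx` → no match
5. `yxx` → no match
6. `x` → no match
7. `yyx` → no match
8. `y` → no match
9 → no match
10 → no match

none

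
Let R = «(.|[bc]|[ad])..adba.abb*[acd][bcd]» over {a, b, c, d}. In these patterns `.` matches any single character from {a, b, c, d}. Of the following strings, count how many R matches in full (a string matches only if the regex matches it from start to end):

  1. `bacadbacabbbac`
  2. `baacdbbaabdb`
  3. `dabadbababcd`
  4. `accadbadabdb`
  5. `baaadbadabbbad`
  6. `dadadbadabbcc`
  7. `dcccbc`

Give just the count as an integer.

1 → match
2 → no match
3 → match
4 → match
5 → match
6 → match
7 → no match
Total matched: 5

5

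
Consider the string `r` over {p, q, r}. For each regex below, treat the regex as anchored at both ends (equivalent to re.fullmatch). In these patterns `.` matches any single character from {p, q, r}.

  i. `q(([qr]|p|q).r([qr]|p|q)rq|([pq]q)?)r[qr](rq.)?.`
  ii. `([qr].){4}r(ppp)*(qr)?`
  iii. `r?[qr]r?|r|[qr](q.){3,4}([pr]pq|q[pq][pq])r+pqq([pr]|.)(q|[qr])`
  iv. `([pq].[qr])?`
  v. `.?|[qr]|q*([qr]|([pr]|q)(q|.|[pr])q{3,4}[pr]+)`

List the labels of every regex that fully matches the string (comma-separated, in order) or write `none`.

iii, v

i → no match — must start with `q`
ii → no match
iii → match
iv → no match
v → match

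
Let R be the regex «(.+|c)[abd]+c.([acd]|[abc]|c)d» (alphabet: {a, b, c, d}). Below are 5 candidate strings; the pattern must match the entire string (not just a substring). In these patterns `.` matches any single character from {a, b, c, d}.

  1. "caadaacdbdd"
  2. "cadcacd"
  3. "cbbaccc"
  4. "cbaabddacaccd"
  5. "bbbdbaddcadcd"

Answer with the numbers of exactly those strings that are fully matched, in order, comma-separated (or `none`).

2

1 → no match
2 → match
3 → no match — must end with "d"
4 → no match
5 → no match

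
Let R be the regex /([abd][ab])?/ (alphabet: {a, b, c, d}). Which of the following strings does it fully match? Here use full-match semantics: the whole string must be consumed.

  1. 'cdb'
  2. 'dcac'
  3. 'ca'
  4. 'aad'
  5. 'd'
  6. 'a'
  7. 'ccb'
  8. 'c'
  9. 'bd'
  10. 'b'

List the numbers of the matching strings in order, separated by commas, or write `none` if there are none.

1. 'cdb' → no match
2. 'dcac' → no match
3. 'ca' → no match
4. 'aad' → no match
5. 'd' → no match
6. 'a' → no match
7. 'ccb' → no match
8. 'c' → no match
9. 'bd' → no match
10. 'b' → no match

none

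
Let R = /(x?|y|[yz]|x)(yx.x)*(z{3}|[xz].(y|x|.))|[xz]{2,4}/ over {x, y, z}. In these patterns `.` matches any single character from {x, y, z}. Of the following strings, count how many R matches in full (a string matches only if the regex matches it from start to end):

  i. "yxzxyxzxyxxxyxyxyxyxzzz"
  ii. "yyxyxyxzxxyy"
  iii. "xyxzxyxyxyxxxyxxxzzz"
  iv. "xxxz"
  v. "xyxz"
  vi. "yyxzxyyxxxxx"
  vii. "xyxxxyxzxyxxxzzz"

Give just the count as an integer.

i → match
ii. "yyxyxyxzxxyy" → match
iii → match
iv. "xxxz" → match
v. "xyxz" → no match
vi. "yyxzxyyxxxxx" → no match
vii → match
Total matched: 5

5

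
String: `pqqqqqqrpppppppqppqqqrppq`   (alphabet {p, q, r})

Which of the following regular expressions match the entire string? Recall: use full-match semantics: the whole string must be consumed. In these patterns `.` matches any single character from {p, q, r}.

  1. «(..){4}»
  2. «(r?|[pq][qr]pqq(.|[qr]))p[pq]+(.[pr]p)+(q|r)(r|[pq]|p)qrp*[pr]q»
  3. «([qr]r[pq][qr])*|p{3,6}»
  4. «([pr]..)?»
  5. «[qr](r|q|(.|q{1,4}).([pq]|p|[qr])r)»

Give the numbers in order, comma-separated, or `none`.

2

1 → no match
2 → match
3 → no match
4 → no match
5 → no match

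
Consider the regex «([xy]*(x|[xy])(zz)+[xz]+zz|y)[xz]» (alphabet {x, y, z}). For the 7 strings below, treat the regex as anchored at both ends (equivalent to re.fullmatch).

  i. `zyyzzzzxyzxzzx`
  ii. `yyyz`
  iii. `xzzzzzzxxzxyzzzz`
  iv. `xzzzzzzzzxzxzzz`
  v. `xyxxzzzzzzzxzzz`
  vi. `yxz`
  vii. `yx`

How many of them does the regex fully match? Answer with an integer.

i → no match
ii → no match
iii → no match
iv → match
v → match
vi → no match
vii → match
Total matched: 3

3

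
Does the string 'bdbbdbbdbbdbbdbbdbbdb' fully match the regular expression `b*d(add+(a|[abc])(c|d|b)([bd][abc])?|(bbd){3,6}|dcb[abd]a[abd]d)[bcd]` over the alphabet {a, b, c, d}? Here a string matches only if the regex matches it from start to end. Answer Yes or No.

Yes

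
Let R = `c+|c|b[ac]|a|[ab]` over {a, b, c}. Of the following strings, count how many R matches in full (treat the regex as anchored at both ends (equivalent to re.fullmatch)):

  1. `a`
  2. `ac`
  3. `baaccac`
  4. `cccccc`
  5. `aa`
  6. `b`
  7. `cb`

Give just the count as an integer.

1 → match
2 → no match
3 → no match
4 → match
5 → no match
6 → match
7 → no match
Total matched: 3

3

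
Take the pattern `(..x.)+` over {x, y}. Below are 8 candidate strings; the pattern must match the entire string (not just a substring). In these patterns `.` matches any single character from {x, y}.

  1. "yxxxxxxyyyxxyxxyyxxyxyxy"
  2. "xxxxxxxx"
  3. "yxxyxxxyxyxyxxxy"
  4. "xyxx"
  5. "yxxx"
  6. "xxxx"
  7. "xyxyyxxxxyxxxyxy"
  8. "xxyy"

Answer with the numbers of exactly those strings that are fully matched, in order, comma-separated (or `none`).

1 → match
2 → match
3 → match
4 → match
5 → match
6 → match
7 → match
8 → no match

1, 2, 3, 4, 5, 6, 7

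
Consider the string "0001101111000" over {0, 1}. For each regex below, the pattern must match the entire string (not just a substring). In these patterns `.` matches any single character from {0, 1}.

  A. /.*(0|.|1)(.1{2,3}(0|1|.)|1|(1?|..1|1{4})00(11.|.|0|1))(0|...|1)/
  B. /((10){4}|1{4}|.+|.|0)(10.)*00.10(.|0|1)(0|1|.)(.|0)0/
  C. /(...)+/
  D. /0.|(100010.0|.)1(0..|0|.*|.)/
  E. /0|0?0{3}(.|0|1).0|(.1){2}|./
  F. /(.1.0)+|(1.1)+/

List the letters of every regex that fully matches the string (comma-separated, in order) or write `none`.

A → match
B → no match
C → no match
D → no match
E → no match
F → no match

A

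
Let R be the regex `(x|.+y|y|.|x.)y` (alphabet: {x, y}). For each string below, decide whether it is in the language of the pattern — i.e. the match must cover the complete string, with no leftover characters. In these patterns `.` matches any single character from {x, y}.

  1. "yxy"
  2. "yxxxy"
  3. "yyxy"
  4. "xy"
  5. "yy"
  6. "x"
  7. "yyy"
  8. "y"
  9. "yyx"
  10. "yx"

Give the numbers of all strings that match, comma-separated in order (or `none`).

1 → no match
2 → no match
3 → no match
4 → match
5 → match
6 → no match — must end with "y"
7 → match
8 → no match
9 → no match — must end with "y"
10 → no match — must end with "y"

4, 5, 7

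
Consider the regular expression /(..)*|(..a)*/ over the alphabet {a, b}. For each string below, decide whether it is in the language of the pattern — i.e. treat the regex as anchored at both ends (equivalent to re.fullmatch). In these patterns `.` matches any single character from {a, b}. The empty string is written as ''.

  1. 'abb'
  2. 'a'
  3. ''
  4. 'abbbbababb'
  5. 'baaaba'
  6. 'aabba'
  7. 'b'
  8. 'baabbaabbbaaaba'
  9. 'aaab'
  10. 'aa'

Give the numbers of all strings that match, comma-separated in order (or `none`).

3, 4, 5, 9, 10

1. 'abb' → no match
2. 'a' → no match
3. '' → match
4. 'abbbbababb' → match
5. 'baaaba' → match
6. 'aabba' → no match
7. 'b' → no match
8 → no match
9. 'aaab' → match
10. 'aa' → match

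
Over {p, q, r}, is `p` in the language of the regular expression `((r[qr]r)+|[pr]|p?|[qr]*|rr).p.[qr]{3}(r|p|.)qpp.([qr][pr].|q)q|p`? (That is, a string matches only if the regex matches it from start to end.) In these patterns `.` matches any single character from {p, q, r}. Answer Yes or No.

Yes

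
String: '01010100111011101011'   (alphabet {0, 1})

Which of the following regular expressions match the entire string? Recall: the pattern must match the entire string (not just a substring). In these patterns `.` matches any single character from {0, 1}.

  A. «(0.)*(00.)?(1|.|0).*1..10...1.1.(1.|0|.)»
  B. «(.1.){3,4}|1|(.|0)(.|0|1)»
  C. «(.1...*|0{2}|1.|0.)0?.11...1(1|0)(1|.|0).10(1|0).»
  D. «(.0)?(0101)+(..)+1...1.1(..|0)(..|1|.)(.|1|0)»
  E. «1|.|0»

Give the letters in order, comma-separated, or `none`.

A → no match
B → no match
C → no match
D → match
E → no match

D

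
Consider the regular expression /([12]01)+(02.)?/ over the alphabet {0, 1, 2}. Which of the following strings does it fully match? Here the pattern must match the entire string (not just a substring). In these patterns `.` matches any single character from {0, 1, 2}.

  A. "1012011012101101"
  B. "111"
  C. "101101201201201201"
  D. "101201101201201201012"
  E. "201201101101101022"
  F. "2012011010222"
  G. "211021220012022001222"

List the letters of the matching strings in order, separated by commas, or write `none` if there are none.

A → no match
B → no match
C → match
D → no match
E → match
F → no match
G → no match

C, E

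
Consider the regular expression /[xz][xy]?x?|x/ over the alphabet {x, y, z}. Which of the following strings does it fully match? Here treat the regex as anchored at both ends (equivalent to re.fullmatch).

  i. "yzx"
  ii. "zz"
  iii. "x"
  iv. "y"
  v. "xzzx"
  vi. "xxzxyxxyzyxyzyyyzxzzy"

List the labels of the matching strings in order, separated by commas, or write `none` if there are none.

i → no match
ii → no match
iii → match
iv → no match
v → no match
vi → no match

iii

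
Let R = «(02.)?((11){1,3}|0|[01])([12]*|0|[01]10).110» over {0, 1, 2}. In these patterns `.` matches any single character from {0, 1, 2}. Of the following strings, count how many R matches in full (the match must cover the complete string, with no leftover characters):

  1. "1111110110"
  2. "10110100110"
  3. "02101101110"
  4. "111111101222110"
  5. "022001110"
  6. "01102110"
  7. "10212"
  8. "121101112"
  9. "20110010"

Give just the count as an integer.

1 → match
2 → no match
3 → match
4 → no match
5 → match
6 → match
7 → no match — must end with "110"
8 → no match — must end with "110"
9 → no match — must end with "110"
Total matched: 4

4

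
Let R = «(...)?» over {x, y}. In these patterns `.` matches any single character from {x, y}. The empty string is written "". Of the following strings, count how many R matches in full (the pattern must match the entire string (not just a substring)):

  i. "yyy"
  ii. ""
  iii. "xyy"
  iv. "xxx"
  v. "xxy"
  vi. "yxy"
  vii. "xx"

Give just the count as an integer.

i → match
ii → match
iii → match
iv → match
v → match
vi → match
vii → no match
Total matched: 6

6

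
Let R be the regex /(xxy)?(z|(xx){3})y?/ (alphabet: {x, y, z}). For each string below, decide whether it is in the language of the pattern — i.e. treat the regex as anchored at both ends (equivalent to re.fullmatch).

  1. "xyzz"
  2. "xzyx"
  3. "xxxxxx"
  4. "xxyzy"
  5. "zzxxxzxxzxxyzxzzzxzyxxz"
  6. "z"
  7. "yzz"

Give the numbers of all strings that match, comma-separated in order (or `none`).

1 → no match
2 → no match
3 → match
4 → match
5 → no match
6 → match
7 → no match

3, 4, 6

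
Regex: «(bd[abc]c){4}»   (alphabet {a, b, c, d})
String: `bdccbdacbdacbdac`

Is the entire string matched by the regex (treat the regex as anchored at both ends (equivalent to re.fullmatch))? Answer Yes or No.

Yes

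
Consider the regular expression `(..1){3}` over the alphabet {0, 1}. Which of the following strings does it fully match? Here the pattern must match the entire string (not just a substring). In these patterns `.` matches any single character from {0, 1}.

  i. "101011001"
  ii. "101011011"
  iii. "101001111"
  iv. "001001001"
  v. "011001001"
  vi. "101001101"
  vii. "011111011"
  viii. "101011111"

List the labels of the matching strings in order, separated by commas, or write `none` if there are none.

i → match
ii → match
iii → match
iv → match
v → match
vi → match
vii → match
viii → match

i, ii, iii, iv, v, vi, vii, viii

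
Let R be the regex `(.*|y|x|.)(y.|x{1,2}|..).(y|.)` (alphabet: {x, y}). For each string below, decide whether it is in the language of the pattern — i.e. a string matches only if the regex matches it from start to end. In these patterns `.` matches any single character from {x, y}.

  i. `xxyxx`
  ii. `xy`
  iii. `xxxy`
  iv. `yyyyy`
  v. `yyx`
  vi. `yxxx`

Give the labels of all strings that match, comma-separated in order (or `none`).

i → match
ii → no match
iii → match
iv → match
v → no match
vi → match

i, iii, iv, vi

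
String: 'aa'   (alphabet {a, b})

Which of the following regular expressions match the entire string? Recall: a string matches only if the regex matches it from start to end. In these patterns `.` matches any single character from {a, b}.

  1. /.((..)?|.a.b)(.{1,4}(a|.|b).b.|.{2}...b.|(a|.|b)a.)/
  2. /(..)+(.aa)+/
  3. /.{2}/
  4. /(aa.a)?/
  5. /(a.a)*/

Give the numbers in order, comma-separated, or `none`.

3

1 → no match
2 → no match
3 → match
4 → no match
5 → no match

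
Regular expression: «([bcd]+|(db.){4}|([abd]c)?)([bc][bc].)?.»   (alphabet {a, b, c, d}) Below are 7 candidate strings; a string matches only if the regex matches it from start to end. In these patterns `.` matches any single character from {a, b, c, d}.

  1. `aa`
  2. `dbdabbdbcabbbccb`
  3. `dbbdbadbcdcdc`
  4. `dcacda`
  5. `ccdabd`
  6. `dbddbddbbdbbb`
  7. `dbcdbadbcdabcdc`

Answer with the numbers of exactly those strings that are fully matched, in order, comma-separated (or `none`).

6

1. `aa` → no match
2 → no match
3 → no match
4. `dcacda` → no match
5. `ccdabd` → no match
6 → match
7 → no match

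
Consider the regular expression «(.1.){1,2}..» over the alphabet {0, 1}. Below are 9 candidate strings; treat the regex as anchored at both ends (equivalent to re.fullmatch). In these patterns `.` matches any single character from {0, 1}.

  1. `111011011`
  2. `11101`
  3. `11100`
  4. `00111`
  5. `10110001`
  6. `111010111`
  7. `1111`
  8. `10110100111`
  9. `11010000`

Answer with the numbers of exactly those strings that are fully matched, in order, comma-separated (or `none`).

1 → no match
2 → match
3 → match
4 → no match
5 → no match
6 → no match
7 → no match
8 → no match
9 → no match

2, 3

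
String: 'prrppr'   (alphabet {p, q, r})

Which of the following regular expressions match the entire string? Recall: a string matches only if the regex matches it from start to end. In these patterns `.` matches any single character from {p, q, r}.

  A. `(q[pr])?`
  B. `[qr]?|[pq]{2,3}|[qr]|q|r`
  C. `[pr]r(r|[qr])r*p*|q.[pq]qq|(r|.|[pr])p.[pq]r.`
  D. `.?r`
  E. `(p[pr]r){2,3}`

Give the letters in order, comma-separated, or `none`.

E

A → no match
B → no match
C → no match
D → no match
E → match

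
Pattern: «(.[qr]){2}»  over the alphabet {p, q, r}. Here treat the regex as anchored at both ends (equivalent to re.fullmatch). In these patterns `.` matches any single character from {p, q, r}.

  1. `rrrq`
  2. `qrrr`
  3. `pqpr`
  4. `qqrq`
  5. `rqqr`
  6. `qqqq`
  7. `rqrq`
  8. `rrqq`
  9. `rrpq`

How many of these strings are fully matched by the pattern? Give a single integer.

9

1 → match
2 → match
3 → match
4 → match
5 → match
6 → match
7 → match
8 → match
9 → match
Total matched: 9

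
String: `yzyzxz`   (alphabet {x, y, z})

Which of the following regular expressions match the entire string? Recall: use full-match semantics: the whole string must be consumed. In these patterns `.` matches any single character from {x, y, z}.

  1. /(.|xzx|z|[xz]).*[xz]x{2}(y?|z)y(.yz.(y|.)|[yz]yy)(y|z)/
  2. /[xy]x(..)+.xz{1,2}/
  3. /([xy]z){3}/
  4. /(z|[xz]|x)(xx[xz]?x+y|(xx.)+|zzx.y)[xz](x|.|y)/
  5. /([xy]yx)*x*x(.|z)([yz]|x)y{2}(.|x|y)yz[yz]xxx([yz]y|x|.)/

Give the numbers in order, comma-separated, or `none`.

3

1 → no match
2 → no match
3 → match
4 → no match
5 → no match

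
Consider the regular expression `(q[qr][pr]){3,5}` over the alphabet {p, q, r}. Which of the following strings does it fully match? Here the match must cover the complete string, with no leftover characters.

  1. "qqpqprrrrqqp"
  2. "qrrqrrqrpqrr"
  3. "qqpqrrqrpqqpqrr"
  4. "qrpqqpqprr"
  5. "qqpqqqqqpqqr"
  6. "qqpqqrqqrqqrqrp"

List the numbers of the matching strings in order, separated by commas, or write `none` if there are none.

1. "qqpqprrrrqqp" → no match
2. "qrrqrrqrpqrr" → match
3 → match
4. "qrpqqpqprr" → no match
5. "qqpqqqqqpqqr" → no match
6 → match

2, 3, 6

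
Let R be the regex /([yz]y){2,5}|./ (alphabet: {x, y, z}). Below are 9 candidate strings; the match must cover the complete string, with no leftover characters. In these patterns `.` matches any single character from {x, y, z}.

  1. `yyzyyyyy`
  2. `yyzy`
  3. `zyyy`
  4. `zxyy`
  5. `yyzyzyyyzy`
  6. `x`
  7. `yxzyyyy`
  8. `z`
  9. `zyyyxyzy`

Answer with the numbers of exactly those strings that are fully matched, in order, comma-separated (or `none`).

1, 2, 3, 5, 6, 8

1 → match
2 → match
3 → match
4 → no match
5 → match
6 → match
7 → no match
8 → match
9 → no match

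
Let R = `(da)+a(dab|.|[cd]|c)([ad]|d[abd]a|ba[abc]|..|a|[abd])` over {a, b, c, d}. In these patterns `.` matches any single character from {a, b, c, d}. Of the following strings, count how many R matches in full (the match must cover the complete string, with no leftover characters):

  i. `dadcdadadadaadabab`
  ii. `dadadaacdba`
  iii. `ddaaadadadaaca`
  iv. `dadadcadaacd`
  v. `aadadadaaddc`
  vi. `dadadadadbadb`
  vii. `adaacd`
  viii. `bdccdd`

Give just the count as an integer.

1

i → no match
ii → match
iii → no match — must start with `da`
iv → no match
v → no match — must start with `da`
vi → no match
vii → no match — must start with `da`
viii → no match — must start with `da`
Total matched: 1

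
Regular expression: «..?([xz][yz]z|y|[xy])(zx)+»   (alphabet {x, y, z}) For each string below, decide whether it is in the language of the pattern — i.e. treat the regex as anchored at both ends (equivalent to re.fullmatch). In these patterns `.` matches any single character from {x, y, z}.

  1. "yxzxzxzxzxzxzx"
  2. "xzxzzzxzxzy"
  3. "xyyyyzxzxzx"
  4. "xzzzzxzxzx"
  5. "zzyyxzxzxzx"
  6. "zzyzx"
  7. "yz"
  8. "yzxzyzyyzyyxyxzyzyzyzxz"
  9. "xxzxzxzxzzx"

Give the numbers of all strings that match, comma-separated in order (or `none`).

1, 4, 6

1 → match
2. "xzxzzzxzxzy" → no match — must end with "zx"
3. "xyyyyzxzxzx" → no match
4. "xzzzzxzxzx" → match
5. "zzyyxzxzxzx" → no match
6. "zzyzx" → match
7. "yz" → no match — must end with "zx"
8 → no match — must end with "zx"
9. "xxzxzxzxzzx" → no match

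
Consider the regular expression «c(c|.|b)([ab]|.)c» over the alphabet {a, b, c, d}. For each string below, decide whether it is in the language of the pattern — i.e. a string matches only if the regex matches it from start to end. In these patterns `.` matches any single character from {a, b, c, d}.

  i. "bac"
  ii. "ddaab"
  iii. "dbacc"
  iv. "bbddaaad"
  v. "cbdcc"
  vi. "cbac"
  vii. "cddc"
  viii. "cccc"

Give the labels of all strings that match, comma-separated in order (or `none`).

vi, vii, viii

i → no match — must start with "c"
ii → no match — must start with "c"
iii → no match — must start with "c"
iv → no match — must start with "c"
v → no match
vi → match
vii → match
viii → match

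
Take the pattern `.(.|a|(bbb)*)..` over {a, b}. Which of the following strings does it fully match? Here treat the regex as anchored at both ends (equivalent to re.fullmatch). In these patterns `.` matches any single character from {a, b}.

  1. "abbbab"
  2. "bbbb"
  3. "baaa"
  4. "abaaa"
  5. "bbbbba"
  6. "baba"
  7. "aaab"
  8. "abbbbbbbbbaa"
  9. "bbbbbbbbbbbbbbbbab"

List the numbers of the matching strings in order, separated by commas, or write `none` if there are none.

1, 2, 3, 5, 6, 7, 8, 9

1 → match
2 → match
3 → match
4 → no match
5 → match
6 → match
7 → match
8 → match
9 → match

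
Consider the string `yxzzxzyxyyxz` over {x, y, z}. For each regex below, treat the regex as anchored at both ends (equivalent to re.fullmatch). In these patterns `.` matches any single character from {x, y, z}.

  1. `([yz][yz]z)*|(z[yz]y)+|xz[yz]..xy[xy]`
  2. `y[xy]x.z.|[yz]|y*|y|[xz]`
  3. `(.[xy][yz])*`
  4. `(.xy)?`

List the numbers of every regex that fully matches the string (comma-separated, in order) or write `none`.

3

1 → no match
2 → no match
3 → match
4 → no match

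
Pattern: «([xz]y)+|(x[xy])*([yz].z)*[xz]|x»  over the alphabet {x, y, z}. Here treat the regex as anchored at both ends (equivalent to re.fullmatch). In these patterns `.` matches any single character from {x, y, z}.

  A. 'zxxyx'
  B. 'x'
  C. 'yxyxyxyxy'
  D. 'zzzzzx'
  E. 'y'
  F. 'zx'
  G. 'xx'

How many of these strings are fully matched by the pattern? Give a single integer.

A → no match
B → match
C → no match
D → no match
E → no match
F → no match
G → no match
Total matched: 1

1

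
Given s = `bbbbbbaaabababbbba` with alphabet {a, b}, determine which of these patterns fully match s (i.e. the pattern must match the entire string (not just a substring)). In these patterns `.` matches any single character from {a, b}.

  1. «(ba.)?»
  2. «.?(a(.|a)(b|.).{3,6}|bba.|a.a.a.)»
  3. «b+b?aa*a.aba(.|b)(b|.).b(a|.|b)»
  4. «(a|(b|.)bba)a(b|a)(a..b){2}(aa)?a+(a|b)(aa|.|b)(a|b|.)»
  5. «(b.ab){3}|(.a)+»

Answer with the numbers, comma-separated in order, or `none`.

3

1 → no match
2 → no match
3 → match
4 → no match
5 → no match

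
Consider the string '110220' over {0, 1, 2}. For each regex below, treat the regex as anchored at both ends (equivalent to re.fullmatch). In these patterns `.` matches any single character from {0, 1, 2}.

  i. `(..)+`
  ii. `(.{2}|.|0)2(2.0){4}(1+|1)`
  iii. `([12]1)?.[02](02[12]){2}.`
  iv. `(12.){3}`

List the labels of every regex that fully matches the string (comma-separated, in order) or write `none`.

i

i → match
ii → no match — must end with '1'
iii → no match
iv → no match — must start with '12'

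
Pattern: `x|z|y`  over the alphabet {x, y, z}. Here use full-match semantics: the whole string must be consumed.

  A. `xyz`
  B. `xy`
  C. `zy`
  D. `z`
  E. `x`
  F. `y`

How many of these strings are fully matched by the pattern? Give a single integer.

A. `xyz` → no match
B. `xy` → no match
C. `zy` → no match
D. `z` → match
E. `x` → match
F. `y` → match
Total matched: 3

3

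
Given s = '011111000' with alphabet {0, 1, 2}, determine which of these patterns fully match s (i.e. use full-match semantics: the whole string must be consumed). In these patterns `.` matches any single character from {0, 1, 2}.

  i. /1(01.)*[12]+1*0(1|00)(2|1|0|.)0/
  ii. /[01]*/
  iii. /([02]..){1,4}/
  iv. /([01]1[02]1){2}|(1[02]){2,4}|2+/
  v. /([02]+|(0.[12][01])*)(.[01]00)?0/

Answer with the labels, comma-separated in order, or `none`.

i → no match — must start with '1'
ii → match
iii → no match
iv → no match
v → match

ii, v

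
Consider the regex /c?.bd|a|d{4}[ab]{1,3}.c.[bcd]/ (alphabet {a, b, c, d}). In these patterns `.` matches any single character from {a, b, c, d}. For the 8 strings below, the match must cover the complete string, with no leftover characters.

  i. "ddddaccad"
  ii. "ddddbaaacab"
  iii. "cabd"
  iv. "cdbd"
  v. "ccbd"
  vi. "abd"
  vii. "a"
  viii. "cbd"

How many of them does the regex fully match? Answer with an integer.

8

i → match
ii → match
iii → match
iv → match
v → match
vi → match
vii → match
viii → match
Total matched: 8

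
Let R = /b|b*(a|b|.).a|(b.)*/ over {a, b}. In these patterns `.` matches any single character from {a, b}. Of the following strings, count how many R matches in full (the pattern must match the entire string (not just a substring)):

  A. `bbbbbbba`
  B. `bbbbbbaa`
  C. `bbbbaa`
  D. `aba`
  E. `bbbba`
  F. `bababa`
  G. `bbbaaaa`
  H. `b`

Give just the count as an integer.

A → match
B → match
C → match
D → match
E → match
F → match
G → no match
H → match
Total matched: 7

7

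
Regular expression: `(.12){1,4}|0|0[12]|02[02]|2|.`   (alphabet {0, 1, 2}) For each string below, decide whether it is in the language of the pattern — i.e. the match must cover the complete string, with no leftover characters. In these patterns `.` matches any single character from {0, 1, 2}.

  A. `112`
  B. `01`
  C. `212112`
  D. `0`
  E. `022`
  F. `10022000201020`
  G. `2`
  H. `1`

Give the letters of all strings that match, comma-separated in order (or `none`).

A → match
B → match
C → match
D → match
E → match
F → no match
G → match
H → match

A, B, C, D, E, G, H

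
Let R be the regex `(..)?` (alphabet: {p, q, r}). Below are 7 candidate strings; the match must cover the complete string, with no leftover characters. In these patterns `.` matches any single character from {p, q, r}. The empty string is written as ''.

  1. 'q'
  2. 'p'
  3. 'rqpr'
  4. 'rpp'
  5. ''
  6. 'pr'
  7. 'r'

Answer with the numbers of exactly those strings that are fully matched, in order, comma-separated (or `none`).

5, 6

1 → no match
2 → no match
3 → no match
4 → no match
5 → match
6 → match
7 → no match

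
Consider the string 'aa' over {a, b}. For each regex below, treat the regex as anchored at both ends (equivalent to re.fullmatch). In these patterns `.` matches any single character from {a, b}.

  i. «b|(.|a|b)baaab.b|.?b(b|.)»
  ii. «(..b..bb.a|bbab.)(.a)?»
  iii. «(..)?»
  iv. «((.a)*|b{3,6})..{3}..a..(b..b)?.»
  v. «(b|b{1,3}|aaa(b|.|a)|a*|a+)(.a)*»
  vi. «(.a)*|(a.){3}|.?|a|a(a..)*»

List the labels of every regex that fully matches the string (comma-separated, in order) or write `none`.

iii, v, vi

i → no match
ii → no match
iii → match
iv → no match
v → match
vi → match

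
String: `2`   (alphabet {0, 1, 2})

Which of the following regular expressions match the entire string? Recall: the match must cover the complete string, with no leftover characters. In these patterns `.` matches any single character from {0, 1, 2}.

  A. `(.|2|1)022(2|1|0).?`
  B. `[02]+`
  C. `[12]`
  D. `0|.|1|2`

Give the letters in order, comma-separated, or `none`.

B, C, D

A → no match
B → match
C → match
D → match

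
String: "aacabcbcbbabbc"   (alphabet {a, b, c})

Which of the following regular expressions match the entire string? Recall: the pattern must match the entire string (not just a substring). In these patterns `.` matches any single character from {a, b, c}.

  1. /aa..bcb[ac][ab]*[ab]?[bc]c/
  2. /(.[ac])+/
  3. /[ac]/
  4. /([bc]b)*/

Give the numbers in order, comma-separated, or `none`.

1

1 → match
2 → no match
3 → no match
4 → no match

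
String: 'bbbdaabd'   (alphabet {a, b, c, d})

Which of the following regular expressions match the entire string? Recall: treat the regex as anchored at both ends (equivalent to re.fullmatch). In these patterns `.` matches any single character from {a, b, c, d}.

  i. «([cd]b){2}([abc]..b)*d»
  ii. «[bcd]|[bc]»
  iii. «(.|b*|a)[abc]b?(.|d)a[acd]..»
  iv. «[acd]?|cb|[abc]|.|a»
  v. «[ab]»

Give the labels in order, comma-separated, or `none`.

i → no match
ii → no match
iii → match
iv → no match
v → no match

iii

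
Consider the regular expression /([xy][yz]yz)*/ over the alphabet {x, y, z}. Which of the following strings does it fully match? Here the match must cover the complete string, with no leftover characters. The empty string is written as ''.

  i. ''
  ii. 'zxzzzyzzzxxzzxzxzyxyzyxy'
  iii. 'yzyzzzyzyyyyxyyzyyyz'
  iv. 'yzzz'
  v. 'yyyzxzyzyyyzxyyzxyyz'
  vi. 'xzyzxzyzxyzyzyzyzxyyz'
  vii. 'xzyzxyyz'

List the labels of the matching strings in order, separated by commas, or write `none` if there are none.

i, v, vii

i. '' → match
ii → no match
iii → no match
iv. 'yzzz' → no match
v → match
vi → no match
vii. 'xzyzxyyz' → match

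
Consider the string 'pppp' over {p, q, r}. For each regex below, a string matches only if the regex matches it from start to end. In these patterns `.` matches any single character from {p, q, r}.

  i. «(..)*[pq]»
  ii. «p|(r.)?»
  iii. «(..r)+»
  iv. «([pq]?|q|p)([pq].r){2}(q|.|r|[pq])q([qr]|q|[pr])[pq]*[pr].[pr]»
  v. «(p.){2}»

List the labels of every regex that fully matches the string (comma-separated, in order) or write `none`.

v

i → no match
ii → no match
iii → no match — must end with 'r'
iv → no match
v → match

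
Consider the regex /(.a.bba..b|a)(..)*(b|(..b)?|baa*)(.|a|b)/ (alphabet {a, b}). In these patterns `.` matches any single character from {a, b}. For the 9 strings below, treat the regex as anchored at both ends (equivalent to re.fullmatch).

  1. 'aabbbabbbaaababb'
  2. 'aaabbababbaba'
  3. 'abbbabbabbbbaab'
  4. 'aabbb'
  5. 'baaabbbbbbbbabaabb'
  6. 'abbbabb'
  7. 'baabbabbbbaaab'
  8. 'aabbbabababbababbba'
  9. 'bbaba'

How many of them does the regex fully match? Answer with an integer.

7

1 → match
2 → match
3 → match
4 → match
5 → no match
6 → match
7 → match
8 → match
9 → no match
Total matched: 7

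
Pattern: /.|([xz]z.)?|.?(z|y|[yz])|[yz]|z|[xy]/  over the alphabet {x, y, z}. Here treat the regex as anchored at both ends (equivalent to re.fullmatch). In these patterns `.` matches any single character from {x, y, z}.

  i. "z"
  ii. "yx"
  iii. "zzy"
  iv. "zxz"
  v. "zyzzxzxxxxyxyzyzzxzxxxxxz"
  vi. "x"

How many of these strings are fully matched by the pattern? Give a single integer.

i → match
ii → no match
iii → match
iv → no match
v → no match
vi → match
Total matched: 3

3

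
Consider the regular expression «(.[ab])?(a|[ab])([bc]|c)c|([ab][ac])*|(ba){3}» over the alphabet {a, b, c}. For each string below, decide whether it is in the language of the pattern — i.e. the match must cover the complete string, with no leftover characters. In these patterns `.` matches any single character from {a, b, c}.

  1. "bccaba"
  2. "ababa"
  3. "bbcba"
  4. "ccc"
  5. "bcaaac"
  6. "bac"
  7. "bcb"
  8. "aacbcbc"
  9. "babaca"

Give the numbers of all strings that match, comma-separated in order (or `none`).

1 → no match
2 → no match
3 → no match
4 → no match
5 → match
6 → no match
7 → no match
8 → no match
9 → no match

5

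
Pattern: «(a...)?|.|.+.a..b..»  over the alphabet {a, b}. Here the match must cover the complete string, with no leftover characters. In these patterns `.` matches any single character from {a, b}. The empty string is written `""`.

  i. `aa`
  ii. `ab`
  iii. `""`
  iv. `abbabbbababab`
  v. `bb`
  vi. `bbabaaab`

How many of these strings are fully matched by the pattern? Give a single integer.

i → no match
ii → no match
iii → match
iv → match
v → no match
vi → no match
Total matched: 2

2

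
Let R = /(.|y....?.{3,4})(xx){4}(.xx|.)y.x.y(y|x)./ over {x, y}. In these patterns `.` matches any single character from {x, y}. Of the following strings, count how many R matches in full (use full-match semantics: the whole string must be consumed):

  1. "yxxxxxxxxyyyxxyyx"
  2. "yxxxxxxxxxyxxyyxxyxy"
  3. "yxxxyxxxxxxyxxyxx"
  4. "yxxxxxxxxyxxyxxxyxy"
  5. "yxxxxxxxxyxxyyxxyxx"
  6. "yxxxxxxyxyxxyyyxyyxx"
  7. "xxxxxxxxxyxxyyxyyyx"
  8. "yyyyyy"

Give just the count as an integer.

1 → match
2 → no match
3 → no match
4 → match
5 → match
6 → no match
7 → match
8 → no match
Total matched: 4

4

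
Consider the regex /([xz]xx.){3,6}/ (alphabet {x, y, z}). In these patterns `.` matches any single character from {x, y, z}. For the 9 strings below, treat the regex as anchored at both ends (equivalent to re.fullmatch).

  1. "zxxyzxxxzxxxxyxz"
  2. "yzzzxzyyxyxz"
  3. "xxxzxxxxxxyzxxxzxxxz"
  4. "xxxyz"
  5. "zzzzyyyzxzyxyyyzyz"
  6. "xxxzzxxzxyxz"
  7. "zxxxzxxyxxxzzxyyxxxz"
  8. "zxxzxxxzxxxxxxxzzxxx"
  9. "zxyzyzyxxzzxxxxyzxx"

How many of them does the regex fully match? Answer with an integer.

1 → no match
2 → no match
3 → no match
4 → no match
5 → no match
6 → no match
7 → no match
8 → match
9 → no match
Total matched: 1

1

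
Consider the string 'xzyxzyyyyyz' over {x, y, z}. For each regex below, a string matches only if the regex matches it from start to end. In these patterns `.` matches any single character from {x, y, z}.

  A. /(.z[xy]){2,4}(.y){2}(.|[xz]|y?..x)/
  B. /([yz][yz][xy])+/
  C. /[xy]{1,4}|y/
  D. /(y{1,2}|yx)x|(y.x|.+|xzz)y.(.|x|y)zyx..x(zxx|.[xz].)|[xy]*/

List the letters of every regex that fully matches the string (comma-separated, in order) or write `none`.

A → match
B → no match
C → no match
D → no match

A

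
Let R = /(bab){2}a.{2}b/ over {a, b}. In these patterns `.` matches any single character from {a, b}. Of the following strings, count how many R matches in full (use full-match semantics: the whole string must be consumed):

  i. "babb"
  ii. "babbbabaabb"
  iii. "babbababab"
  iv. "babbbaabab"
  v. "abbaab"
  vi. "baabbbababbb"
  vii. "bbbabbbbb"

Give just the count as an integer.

1

i → no match
ii → no match
iii → match
iv → no match
v → no match — must start with "bab"
vi → no match — must start with "bab"
vii → no match — must start with "bab"
Total matched: 1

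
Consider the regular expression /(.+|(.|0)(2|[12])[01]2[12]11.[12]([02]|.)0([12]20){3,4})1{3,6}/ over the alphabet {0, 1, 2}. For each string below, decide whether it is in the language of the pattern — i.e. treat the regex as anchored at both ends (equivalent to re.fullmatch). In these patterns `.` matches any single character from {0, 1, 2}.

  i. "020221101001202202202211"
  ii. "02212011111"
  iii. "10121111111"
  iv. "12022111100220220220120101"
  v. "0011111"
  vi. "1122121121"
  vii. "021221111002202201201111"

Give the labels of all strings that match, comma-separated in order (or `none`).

ii, iii, v, vii

i → no match
ii → match
iii → match
iv → no match
v → match
vi → no match
vii → match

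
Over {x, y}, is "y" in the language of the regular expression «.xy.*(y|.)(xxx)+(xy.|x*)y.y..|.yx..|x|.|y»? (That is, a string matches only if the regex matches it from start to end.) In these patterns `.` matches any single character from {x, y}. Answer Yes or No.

Yes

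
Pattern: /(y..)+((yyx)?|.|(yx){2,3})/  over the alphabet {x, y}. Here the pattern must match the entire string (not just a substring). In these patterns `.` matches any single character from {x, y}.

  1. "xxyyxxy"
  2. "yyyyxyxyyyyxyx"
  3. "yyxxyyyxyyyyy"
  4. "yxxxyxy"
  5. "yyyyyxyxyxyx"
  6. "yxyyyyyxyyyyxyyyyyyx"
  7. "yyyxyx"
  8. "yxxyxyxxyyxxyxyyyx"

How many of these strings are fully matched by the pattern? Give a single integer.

1

1 → no match — must start with "y"
2 → no match
3 → no match
4 → no match
5 → match
6 → no match
7 → no match
8 → no match
Total matched: 1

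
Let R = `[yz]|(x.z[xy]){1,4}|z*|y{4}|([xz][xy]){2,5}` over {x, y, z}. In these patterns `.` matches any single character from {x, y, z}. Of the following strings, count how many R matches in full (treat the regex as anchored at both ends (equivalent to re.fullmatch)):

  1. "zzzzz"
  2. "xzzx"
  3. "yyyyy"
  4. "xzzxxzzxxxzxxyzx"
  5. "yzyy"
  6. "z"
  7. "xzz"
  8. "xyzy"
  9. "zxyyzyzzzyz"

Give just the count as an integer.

5

1 → match
2 → match
3 → no match
4 → match
5 → no match
6 → match
7 → no match
8 → match
9 → no match
Total matched: 5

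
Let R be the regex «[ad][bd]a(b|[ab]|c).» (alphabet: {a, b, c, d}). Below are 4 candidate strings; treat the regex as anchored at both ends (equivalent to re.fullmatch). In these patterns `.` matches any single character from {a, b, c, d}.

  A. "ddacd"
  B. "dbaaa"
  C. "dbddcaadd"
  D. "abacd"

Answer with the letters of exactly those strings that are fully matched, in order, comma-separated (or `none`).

A → match
B → match
C → no match
D → match

A, B, D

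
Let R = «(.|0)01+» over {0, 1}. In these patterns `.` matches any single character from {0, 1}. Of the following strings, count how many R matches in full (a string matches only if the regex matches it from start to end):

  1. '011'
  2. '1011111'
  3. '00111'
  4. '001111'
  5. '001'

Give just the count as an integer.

4

1. '011' → no match
2. '1011111' → match
3. '00111' → match
4. '001111' → match
5. '001' → match
Total matched: 4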